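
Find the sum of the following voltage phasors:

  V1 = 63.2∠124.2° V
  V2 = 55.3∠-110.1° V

Step 1 — Convert each phasor to rectangular form:
  V1 = 63.2·(cos(124.2°) + j·sin(124.2°)) = -35.52 + j52.27 V
  V2 = 55.3·(cos(-110.1°) + j·sin(-110.1°)) = -19 - j51.93 V
Step 2 — Sum components: V_total = -54.53 + j0.3396 V.
Step 3 — Convert to polar: |V_total| = 54.53 V, ∠V_total = 179.6°.

V_total = 54.53∠179.6° V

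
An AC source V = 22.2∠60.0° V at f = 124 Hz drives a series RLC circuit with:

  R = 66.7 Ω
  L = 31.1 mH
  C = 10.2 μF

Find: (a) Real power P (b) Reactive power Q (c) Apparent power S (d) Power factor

Step 1 — Angular frequency: ω = 2π·f = 2π·124 = 779.1 rad/s.
Step 2 — Component impedances:
  R: Z = R = 66.7 Ω
  L: Z = jωL = j·779.1·0.0311 = 0 + j24.23 Ω
  C: Z = 1/(jωC) = -j/(ω·C) = 0 - j125.8 Ω
Step 3 — Series combination: Z_total = R + L + C = 66.7 - j101.6 Ω = 121.5∠-56.7° Ω.
Step 4 — Source phasor: V = 22.2∠60.0° V = 11.1 + j19.23 V.
Step 5 — Current: I = V / Z = -0.08212 + j0.1632 A = 0.1827∠116.7° A.
Step 6 — Complex power: S = V·I* = 2.225 - j3.39 VA.
Step 7 — Real power: P = Re(S) = 2.225 W.
Step 8 — Reactive power: Q = Im(S) = -3.39 VAR.
Step 9 — Apparent power: |S| = 4.055 VA.
Step 10 — Power factor: PF = P/|S| = 0.5488 (leading).

(a) P = 2.225 W  (b) Q = -3.39 VAR  (c) S = 4.055 VA  (d) PF = 0.5488 (leading)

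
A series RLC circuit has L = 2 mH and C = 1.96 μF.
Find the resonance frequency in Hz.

Step 1 — Resonance condition Im(Z)=0 gives ω₀ = 1/√(LC).
Step 2 — ω₀ = 1/√(0.002·1.96e-06) = 1.597e+04 rad/s.
Step 3 — f₀ = ω₀/(2π) = 2542 Hz.

f₀ = 2542 Hz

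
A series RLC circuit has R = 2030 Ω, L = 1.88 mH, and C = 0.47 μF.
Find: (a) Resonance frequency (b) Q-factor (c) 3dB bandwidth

Step 1 — Resonance: ω₀ = 1/√(LC) = 1/√(0.00188·4.7e-07) = 3.364e+04 rad/s.
Step 2 — f₀ = ω₀/(2π) = 5354 Hz.
Step 3 — Series Q: Q = ω₀L/R = 3.364e+04·0.00188/2030 = 0.03116.
Step 4 — Bandwidth: Δω = ω₀/Q = 1.08e+06 rad/s; BW = Δω/(2π) = 1.719e+05 Hz.

(a) f₀ = 5354 Hz  (b) Q = 0.03116  (c) BW = 1.719e+05 Hz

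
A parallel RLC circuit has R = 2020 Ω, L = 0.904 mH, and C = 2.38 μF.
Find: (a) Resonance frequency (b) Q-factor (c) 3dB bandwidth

Step 1 — Resonance: ω₀ = 1/√(LC) = 1/√(0.000904·2.38e-06) = 2.156e+04 rad/s.
Step 2 — f₀ = ω₀/(2π) = 3431 Hz.
Step 3 — Parallel Q: Q = R/(ω₀L) = 2020/(2.156e+04·0.000904) = 103.6.
Step 4 — Bandwidth: Δω = ω₀/Q = 208 rad/s; BW = Δω/(2π) = 33.1 Hz.

(a) f₀ = 3431 Hz  (b) Q = 103.6  (c) BW = 33.1 Hz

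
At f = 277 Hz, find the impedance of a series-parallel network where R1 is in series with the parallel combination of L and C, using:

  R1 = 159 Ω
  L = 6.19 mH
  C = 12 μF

Step 1 — Angular frequency: ω = 2π·f = 2π·277 = 1740 rad/s.
Step 2 — Component impedances:
  R1: Z = R = 159 Ω
  L: Z = jωL = j·1740·0.00619 = 0 + j10.77 Ω
  C: Z = 1/(jωC) = -j/(ω·C) = 0 - j47.88 Ω
Step 3 — Parallel branch: L || C = 1/(1/L + 1/C) = 0 + j13.9 Ω.
Step 4 — Series with R1: Z_total = R1 + (L || C) = 159 + j13.9 Ω = 159.6∠5.0° Ω.

Z = 159 + j13.9 Ω = 159.6∠5.0° Ω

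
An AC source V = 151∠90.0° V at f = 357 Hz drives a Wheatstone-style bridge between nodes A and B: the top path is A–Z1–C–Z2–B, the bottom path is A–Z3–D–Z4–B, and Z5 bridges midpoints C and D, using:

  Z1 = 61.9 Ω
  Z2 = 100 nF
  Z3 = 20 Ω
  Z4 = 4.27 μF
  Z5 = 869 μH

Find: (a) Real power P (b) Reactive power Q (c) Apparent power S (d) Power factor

Step 1 — Angular frequency: ω = 2π·f = 2π·357 = 2243 rad/s.
Step 2 — Component impedances:
  Z1: Z = R = 61.9 Ω
  Z2: Z = 1/(jωC) = -j/(ω·C) = 0 - j4458 Ω
  Z3: Z = R = 20 Ω
  Z4: Z = 1/(jωC) = -j/(ω·C) = 0 - j104.4 Ω
  Z5: Z = jωL = j·2243·0.000869 = 0 + j1.949 Ω
Step 3 — Bridge requires nodal analysis (the Z5 bridge couples midpoints C and D, so the two paths cannot be reduced to a simple series/parallel combination). Setting node B to ground and injecting 1 A at node A, the 3-node admittance system at A, C, D solves to V_A = Z_AB = 15.12 - j101.9 Ω = 103∠-81.6° Ω.
Step 4 — Source phasor: V = 151∠90.0° V = 0 + j151 V.
Step 5 — Current: I = V / Z = -1.45 + j0.215 A = 1.466∠171.6° A.
Step 6 — Complex power: S = V·I* = 32.47 - j218.9 VA.
Step 7 — Real power: P = Re(S) = 32.47 W.
Step 8 — Reactive power: Q = Im(S) = -218.9 VAR.
Step 9 — Apparent power: |S| = 221.3 VA.
Step 10 — Power factor: PF = P/|S| = 0.1467 (leading).

(a) P = 32.47 W  (b) Q = -218.9 VAR  (c) S = 221.3 VA  (d) PF = 0.1467 (leading)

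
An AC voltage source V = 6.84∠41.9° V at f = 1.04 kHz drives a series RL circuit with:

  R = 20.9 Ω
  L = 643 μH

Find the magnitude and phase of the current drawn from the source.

Step 1 — Angular frequency: ω = 2π·f = 2π·1040 = 6535 rad/s.
Step 2 — Component impedances:
  R: Z = R = 20.9 Ω
  L: Z = jωL = j·6535·0.000643 = 0 + j4.202 Ω
Step 3 — Series combination: Z_total = R + L = 20.9 + j4.202 Ω = 21.32∠11.4° Ω.
Step 4 — Source phasor: V = 6.84∠41.9° V = 5.091 + j4.568 V.
Step 5 — Ohm's law: I = V / Z_total = (5.091 + j4.568) / (20.9 + j4.202) = 0.2764 + j0.163 A.
Step 6 — Convert to polar: |I| = 0.3209 A, ∠I = 30.5°.

I = 0.3209∠30.5° A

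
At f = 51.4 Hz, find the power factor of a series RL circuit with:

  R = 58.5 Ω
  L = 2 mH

Step 1 — Angular frequency: ω = 2π·f = 2π·51.4 = 323 rad/s.
Step 2 — Component impedances:
  R: Z = R = 58.5 Ω
  L: Z = jωL = j·323·0.002 = 0 + j0.6459 Ω
Step 3 — Series combination: Z_total = R + L = 58.5 + j0.6459 Ω = 58.5∠0.6° Ω.
Step 4 — Power factor: PF = cos(φ) = Re(Z)/|Z| = 58.5/58.504 = 0.9999.
Step 5 — Type: Im(Z) = 0.6459 ⇒ lagging (phase φ = 0.6°).

PF = 0.9999 (lagging, φ = 0.6°)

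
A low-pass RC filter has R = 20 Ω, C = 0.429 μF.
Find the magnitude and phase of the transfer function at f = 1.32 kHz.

Step 1 — Angular frequency: ω = 2π·1320 = 8294 rad/s.
Step 2 — Transfer function: H(jω) = 1/(1 + jωRC).
Step 3 — Denominator: 1 + jωRC = 1 + j·8294·20·4.29e-07 = 1 + j0.07116.
Step 4 — H = 0.995 - j0.0708.
Step 5 — Magnitude: |H| = 0.9975 (-0.0 dB); phase: φ = -4.1°.

|H| = 0.9975 (-0.0 dB), φ = -4.1°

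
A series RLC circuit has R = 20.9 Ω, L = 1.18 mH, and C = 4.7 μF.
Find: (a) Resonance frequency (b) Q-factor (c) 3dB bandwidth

Step 1 — Resonance condition Im(Z)=0 gives ω₀ = 1/√(LC).
Step 2 — ω₀ = 1/√(0.00118·4.7e-06) = 1.343e+04 rad/s.
Step 3 — f₀ = ω₀/(2π) = 2137 Hz.
Step 4 — Series Q: Q = ω₀L/R = 1.343e+04·0.00118/20.9 = 0.7581.
Step 5 — 3dB bandwidth: Δω = ω₀/Q = 1.771e+04 rad/s; BW = Δω/(2π) = 2819 Hz.

(a) f₀ = 2137 Hz  (b) Q = 0.7581  (c) BW = 2819 Hz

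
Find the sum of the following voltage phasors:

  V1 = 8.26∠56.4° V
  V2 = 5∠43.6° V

Step 1 — Convert each phasor to rectangular form:
  V1 = 8.26·(cos(56.4°) + j·sin(56.4°)) = 4.571 + j6.88 V
  V2 = 5·(cos(43.6°) + j·sin(43.6°)) = 3.621 + j3.448 V
Step 2 — Sum components: V_total = 8.192 + j10.33 V.
Step 3 — Convert to polar: |V_total| = 13.18 V, ∠V_total = 51.6°.

V_total = 13.18∠51.6° V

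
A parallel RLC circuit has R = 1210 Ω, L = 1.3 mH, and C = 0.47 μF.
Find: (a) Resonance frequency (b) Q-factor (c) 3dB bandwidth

Step 1 — Resonance: ω₀ = 1/√(LC) = 1/√(0.0013·4.7e-07) = 4.046e+04 rad/s.
Step 2 — f₀ = ω₀/(2π) = 6439 Hz.
Step 3 — Parallel Q: Q = R/(ω₀L) = 1210/(4.046e+04·0.0013) = 23.01.
Step 4 — Bandwidth: Δω = ω₀/Q = 1758 rad/s; BW = Δω/(2π) = 279.9 Hz.

(a) f₀ = 6439 Hz  (b) Q = 23.01  (c) BW = 279.9 Hz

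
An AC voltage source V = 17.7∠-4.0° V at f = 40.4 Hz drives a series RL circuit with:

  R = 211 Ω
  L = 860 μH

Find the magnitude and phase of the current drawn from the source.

Step 1 — Angular frequency: ω = 2π·f = 2π·40.4 = 253.8 rad/s.
Step 2 — Component impedances:
  R: Z = R = 211 Ω
  L: Z = jωL = j·253.8·0.00086 = 0 + j0.2183 Ω
Step 3 — Series combination: Z_total = R + L = 211 + j0.2183 Ω = 211∠0.1° Ω.
Step 4 — Source phasor: V = 17.7∠-4.0° V = 17.66 - j1.235 V.
Step 5 — Ohm's law: I = V / Z_total = (17.66 - j1.235) / (211 + j0.2183) = 0.08368 - j0.005938 A.
Step 6 — Convert to polar: |I| = 0.08389 A, ∠I = -4.1°.

I = 0.08389∠-4.1° A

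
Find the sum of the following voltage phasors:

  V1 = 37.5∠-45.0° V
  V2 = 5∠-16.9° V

Step 1 — Convert each phasor to rectangular form:
  V1 = 37.5·(cos(-45.0°) + j·sin(-45.0°)) = 26.52 - j26.52 V
  V2 = 5·(cos(-16.9°) + j·sin(-16.9°)) = 4.784 - j1.454 V
Step 2 — Sum components: V_total = 31.3 - j27.97 V.
Step 3 — Convert to polar: |V_total| = 41.98 V, ∠V_total = -41.8°.

V_total = 41.98∠-41.8° V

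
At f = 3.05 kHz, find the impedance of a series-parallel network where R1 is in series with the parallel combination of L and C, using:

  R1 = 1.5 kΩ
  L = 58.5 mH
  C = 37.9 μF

Step 1 — Angular frequency: ω = 2π·f = 2π·3050 = 1.916e+04 rad/s.
Step 2 — Component impedances:
  R1: Z = R = 1500 Ω
  L: Z = jωL = j·1.916e+04·0.0585 = 0 + j1121 Ω
  C: Z = 1/(jωC) = -j/(ω·C) = 0 - j1.377 Ω
Step 3 — Parallel branch: L || C = 1/(1/L + 1/C) = 0 - j1.379 Ω.
Step 4 — Series with R1: Z_total = R1 + (L || C) = 1500 - j1.379 Ω = 1500∠-0.1° Ω.

Z = 1500 - j1.379 Ω = 1500∠-0.1° Ω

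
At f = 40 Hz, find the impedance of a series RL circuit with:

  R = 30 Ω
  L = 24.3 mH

Step 1 — Angular frequency: ω = 2π·f = 2π·40 = 251.3 rad/s.
Step 2 — Component impedances:
  R: Z = R = 30 Ω
  L: Z = jωL = j·251.3·0.0243 = 0 + j6.107 Ω
Step 3 — Series combination: Z_total = R + L = 30 + j6.107 Ω = 30.62∠11.5° Ω.

Z = 30 + j6.107 Ω = 30.62∠11.5° Ω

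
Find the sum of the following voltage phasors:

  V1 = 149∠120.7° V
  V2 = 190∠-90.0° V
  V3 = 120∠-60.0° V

Step 1 — Convert each phasor to rectangular form:
  V1 = 149·(cos(120.7°) + j·sin(120.7°)) = -76.07 + j128.1 V
  V2 = 190·(cos(-90.0°) + j·sin(-90.0°)) = 0 - j190 V
  V3 = 120·(cos(-60.0°) + j·sin(-60.0°)) = 60 - j103.9 V
Step 2 — Sum components: V_total = -16.07 - j165.8 V.
Step 3 — Convert to polar: |V_total| = 166.6 V, ∠V_total = -95.5°.

V_total = 166.6∠-95.5° V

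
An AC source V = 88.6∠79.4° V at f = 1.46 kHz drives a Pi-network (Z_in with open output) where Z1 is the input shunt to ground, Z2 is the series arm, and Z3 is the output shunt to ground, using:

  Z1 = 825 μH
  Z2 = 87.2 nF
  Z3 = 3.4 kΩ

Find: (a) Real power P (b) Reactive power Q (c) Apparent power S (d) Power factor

Step 1 — Angular frequency: ω = 2π·f = 2π·1460 = 9173 rad/s.
Step 2 — Component impedances:
  Z1: Z = jωL = j·9173·0.000825 = 0 + j7.568 Ω
  Z2: Z = 1/(jωC) = -j/(ω·C) = 0 - j1250 Ω
  Z3: Z = R = 3400 Ω
Step 3 — With open output, the series arm Z2 and the output shunt Z3 appear in series to ground: Z2 + Z3 = 3400 - j1250 Ω.
Step 4 — Parallel with input shunt Z1: Z_in = Z1 || (Z2 + Z3) = 0.01486 + j7.574 Ω = 7.574∠89.9° Ω.
Step 5 — Source phasor: V = 88.6∠79.4° V = 16.3 + j87.09 V.
Step 6 — Current: I = V / Z = 11.5 - j2.129 A = 11.7∠-10.5° A.
Step 7 — Complex power: S = V·I* = 2.034 + j1036 VA.
Step 8 — Real power: P = Re(S) = 2.034 W.
Step 9 — Reactive power: Q = Im(S) = 1036 VAR.
Step 10 — Apparent power: |S| = 1036 VA.
Step 11 — Power factor: PF = P/|S| = 0.001962 (lagging).

(a) P = 2.034 W  (b) Q = 1036 VAR  (c) S = 1036 VA  (d) PF = 0.001962 (lagging)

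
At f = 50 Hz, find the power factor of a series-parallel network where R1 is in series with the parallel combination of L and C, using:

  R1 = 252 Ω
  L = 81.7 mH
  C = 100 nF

Step 1 — Angular frequency: ω = 2π·f = 2π·50 = 314.2 rad/s.
Step 2 — Component impedances:
  R1: Z = R = 252 Ω
  L: Z = jωL = j·314.2·0.0817 = 0 + j25.67 Ω
  C: Z = 1/(jωC) = -j/(ω·C) = 0 - j3.183e+04 Ω
Step 3 — Parallel branch: L || C = 1/(1/L + 1/C) = 0 + j25.69 Ω.
Step 4 — Series with R1: Z_total = R1 + (L || C) = 252 + j25.69 Ω = 253.3∠5.8° Ω.
Step 5 — Power factor: PF = cos(φ) = Re(Z)/|Z| = 252/253.31 = 0.9948.
Step 6 — Type: Im(Z) = 25.69 ⇒ lagging (phase φ = 5.8°).

PF = 0.9948 (lagging, φ = 5.8°)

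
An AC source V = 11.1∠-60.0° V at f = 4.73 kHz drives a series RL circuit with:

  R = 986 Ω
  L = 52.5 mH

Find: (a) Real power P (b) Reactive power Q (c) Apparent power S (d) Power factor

Step 1 — Angular frequency: ω = 2π·f = 2π·4730 = 2.972e+04 rad/s.
Step 2 — Component impedances:
  R: Z = R = 986 Ω
  L: Z = jωL = j·2.972e+04·0.0525 = 0 + j1560 Ω
Step 3 — Series combination: Z_total = R + L = 986 + j1560 Ω = 1846∠57.7° Ω.
Step 4 — Source phasor: V = 11.1∠-60.0° V = 5.55 - j9.613 V.
Step 5 — Current: I = V / Z = -0.002796 - j0.005324 A = 0.006014∠-117.7° A.
Step 6 — Complex power: S = V·I* = 0.03566 + j0.05643 VA.
Step 7 — Real power: P = Re(S) = 0.03566 W.
Step 8 — Reactive power: Q = Im(S) = 0.05643 VAR.
Step 9 — Apparent power: |S| = 0.06675 VA.
Step 10 — Power factor: PF = P/|S| = 0.5342 (lagging).

(a) P = 0.03566 W  (b) Q = 0.05643 VAR  (c) S = 0.06675 VA  (d) PF = 0.5342 (lagging)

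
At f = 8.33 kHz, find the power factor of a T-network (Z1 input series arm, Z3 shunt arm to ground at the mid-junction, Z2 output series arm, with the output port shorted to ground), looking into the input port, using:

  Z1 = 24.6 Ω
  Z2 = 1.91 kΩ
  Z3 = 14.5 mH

Step 1 — Angular frequency: ω = 2π·f = 2π·8330 = 5.234e+04 rad/s.
Step 2 — Component impedances:
  Z1: Z = R = 24.6 Ω
  Z2: Z = R = 1910 Ω
  Z3: Z = jωL = j·5.234e+04·0.0145 = 0 + j758.9 Ω
Step 3 — With the output port shorted to ground, the output series arm Z2 runs from the junction to ground; the shunt arm Z3 also runs from the junction to ground. They appear in parallel: Z3 || Z2 = 260.4 + j655.4 Ω.
Step 4 — Series with input arm Z1: Z_in = Z1 + (Z3 || Z2) = 285 + j655.4 Ω = 714.7∠66.5° Ω.
Step 5 — Power factor: PF = cos(φ) = Re(Z)/|Z| = 285/714.7 = 0.3988.
Step 6 — Type: Im(Z) = 655.4 ⇒ lagging (phase φ = 66.5°).

PF = 0.3988 (lagging, φ = 66.5°)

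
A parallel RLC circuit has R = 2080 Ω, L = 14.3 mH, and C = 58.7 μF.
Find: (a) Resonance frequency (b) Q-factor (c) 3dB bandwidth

Step 1 — Resonance: ω₀ = 1/√(LC) = 1/√(0.0143·5.87e-05) = 1091 rad/s.
Step 2 — f₀ = ω₀/(2π) = 173.7 Hz.
Step 3 — Parallel Q: Q = R/(ω₀L) = 2080/(1091·0.0143) = 133.3.
Step 4 — Bandwidth: Δω = ω₀/Q = 8.19 rad/s; BW = Δω/(2π) = 1.304 Hz.

(a) f₀ = 173.7 Hz  (b) Q = 133.3  (c) BW = 1.304 Hz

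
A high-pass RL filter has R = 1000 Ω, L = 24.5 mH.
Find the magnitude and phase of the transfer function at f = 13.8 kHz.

Step 1 — Angular frequency: ω = 2π·1.38e+04 = 8.671e+04 rad/s.
Step 2 — Transfer function: H(jω) = jωL/(R + jωL).
Step 3 — Numerator jωL = j·2124; denominator R + jωL = 1000 + j2124.
Step 4 — H = 0.8186 + j0.3853.
Step 5 — Magnitude: |H| = 0.9048 (-0.9 dB); phase: φ = 25.2°.

|H| = 0.9048 (-0.9 dB), φ = 25.2°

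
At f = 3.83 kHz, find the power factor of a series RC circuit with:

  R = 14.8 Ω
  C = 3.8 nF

Step 1 — Angular frequency: ω = 2π·f = 2π·3830 = 2.406e+04 rad/s.
Step 2 — Component impedances:
  R: Z = R = 14.8 Ω
  C: Z = 1/(jωC) = -j/(ω·C) = 0 - j1.094e+04 Ω
Step 3 — Series combination: Z_total = R + C = 14.8 - j1.094e+04 Ω = 1.094e+04∠-89.9° Ω.
Step 4 — Power factor: PF = cos(φ) = Re(Z)/|Z| = 14.8/1.094e+04 = 0.001353.
Step 5 — Type: Im(Z) = -1.094e+04 ⇒ leading (phase φ = -89.9°).

PF = 0.001353 (leading, φ = -89.9°)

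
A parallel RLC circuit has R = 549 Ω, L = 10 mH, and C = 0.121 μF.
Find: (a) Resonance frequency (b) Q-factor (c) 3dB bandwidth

Step 1 — Resonance: ω₀ = 1/√(LC) = 1/√(0.01·1.21e-07) = 2.875e+04 rad/s.
Step 2 — f₀ = ω₀/(2π) = 4575 Hz.
Step 3 — Parallel Q: Q = R/(ω₀L) = 549/(2.875e+04·0.01) = 1.91.
Step 4 — Bandwidth: Δω = ω₀/Q = 1.505e+04 rad/s; BW = Δω/(2π) = 2396 Hz.

(a) f₀ = 4575 Hz  (b) Q = 1.91  (c) BW = 2396 Hz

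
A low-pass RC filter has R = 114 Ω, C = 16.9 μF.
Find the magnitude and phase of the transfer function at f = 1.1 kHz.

Step 1 — Angular frequency: ω = 2π·1100 = 6912 rad/s.
Step 2 — Transfer function: H(jω) = 1/(1 + jωRC).
Step 3 — Denominator: 1 + jωRC = 1 + j·6912·114·1.69e-05 = 1 + j13.32.
Step 4 — H = 0.005608 - j0.07468.
Step 5 — Magnitude: |H| = 0.07489 (-22.5 dB); phase: φ = -85.7°.

|H| = 0.07489 (-22.5 dB), φ = -85.7°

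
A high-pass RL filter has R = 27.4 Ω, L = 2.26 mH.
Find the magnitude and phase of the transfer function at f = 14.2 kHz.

Step 1 — Angular frequency: ω = 2π·1.42e+04 = 8.922e+04 rad/s.
Step 2 — Transfer function: H(jω) = jωL/(R + jωL).
Step 3 — Numerator jωL = j·201.6; denominator R + jωL = 27.4 + j201.6.
Step 4 — H = 0.9819 + j0.1334.
Step 5 — Magnitude: |H| = 0.9909 (-0.1 dB); phase: φ = 7.7°.

|H| = 0.9909 (-0.1 dB), φ = 7.7°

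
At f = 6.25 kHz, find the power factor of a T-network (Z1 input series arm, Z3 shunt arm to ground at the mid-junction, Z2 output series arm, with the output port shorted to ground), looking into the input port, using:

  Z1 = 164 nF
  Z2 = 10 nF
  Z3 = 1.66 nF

Step 1 — Angular frequency: ω = 2π·f = 2π·6250 = 3.927e+04 rad/s.
Step 2 — Component impedances:
  Z1: Z = 1/(jωC) = -j/(ω·C) = 0 - j155.3 Ω
  Z2: Z = 1/(jωC) = -j/(ω·C) = 0 - j2546 Ω
  Z3: Z = 1/(jωC) = -j/(ω·C) = 0 - j1.534e+04 Ω
Step 3 — With the output port shorted to ground, the output series arm Z2 runs from the junction to ground; the shunt arm Z3 also runs from the junction to ground. They appear in parallel: Z3 || Z2 = 0 - j2184 Ω.
Step 4 — Series with input arm Z1: Z_in = Z1 + (Z3 || Z2) = 0 - j2339 Ω = 2339∠-90.0° Ω.
Step 5 — Power factor: PF = cos(φ) = Re(Z)/|Z| = 0/2339 = 0.
Step 6 — Type: Im(Z) = -2339 ⇒ leading (phase φ = -90.0°).

PF = 0 (leading, φ = -90.0°)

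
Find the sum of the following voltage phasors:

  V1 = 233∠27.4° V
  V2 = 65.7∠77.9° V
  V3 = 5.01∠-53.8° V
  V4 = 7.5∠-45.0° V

Step 1 — Convert each phasor to rectangular form:
  V1 = 233·(cos(27.4°) + j·sin(27.4°)) = 206.9 + j107.2 V
  V2 = 65.7·(cos(77.9°) + j·sin(77.9°)) = 13.77 + j64.24 V
  V3 = 5.01·(cos(-53.8°) + j·sin(-53.8°)) = 2.959 - j4.043 V
  V4 = 7.5·(cos(-45.0°) + j·sin(-45.0°)) = 5.303 - j5.303 V
Step 2 — Sum components: V_total = 228.9 + j162.1 V.
Step 3 — Convert to polar: |V_total| = 280.5 V, ∠V_total = 35.3°.

V_total = 280.5∠35.3° V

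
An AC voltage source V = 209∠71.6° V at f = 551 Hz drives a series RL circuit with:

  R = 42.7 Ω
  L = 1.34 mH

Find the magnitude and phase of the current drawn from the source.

Step 1 — Angular frequency: ω = 2π·f = 2π·551 = 3462 rad/s.
Step 2 — Component impedances:
  R: Z = R = 42.7 Ω
  L: Z = jωL = j·3462·0.00134 = 0 + j4.639 Ω
Step 3 — Series combination: Z_total = R + L = 42.7 + j4.639 Ω = 42.95∠6.2° Ω.
Step 4 — Source phasor: V = 209∠71.6° V = 65.97 + j198.3 V.
Step 5 — Ohm's law: I = V / Z_total = (65.97 + j198.3) / (42.7 + j4.639) = 2.026 + j4.424 A.
Step 6 — Convert to polar: |I| = 4.866 A, ∠I = 65.4°.

I = 4.866∠65.4° A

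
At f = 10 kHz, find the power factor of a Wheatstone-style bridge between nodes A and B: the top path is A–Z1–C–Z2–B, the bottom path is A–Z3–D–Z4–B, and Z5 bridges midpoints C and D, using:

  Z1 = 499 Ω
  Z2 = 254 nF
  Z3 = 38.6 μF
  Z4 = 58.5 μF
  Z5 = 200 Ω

Step 1 — Angular frequency: ω = 2π·f = 2π·1e+04 = 6.283e+04 rad/s.
Step 2 — Component impedances:
  Z1: Z = R = 499 Ω
  Z2: Z = 1/(jωC) = -j/(ω·C) = 0 - j62.66 Ω
  Z3: Z = 1/(jωC) = -j/(ω·C) = 0 - j0.4123 Ω
  Z4: Z = 1/(jωC) = -j/(ω·C) = 0 - j0.2721 Ω
  Z5: Z = R = 200 Ω
Step 3 — Bridge requires nodal analysis (the Z5 bridge couples midpoints C and D, so the two paths cannot be reduced to a simple series/parallel combination). Setting node B to ground and injecting 1 A at node A, the 3-node admittance system at A, C, D solves to V_A = Z_AB = 0.001135 - j0.684 Ω = 0.684∠-89.9° Ω.
Step 4 — Power factor: PF = cos(φ) = Re(Z)/|Z| = 0.0011351/0.68399 = 0.00166.
Step 5 — Type: Im(Z) = -0.684 ⇒ leading (phase φ = -89.9°).

PF = 0.00166 (leading, φ = -89.9°)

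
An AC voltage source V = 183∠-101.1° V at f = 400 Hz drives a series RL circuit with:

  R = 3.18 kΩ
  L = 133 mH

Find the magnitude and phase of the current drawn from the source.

Step 1 — Angular frequency: ω = 2π·f = 2π·400 = 2513 rad/s.
Step 2 — Component impedances:
  R: Z = R = 3180 Ω
  L: Z = jωL = j·2513·0.133 = 0 + j334.3 Ω
Step 3 — Series combination: Z_total = R + L = 3180 + j334.3 Ω = 3198∠6.0° Ω.
Step 4 — Source phasor: V = 183∠-101.1° V = -35.23 - j179.6 V.
Step 5 — Ohm's law: I = V / Z_total = (-35.23 - j179.6) / (3180 + j334.3) = -0.01683 - j0.0547 A.
Step 6 — Convert to polar: |I| = 0.05723 A, ∠I = -107.1°.

I = 0.05723∠-107.1° A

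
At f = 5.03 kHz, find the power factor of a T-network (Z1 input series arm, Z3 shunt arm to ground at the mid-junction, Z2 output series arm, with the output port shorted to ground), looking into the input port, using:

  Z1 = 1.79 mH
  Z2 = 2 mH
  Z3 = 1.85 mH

Step 1 — Angular frequency: ω = 2π·f = 2π·5030 = 3.16e+04 rad/s.
Step 2 — Component impedances:
  Z1: Z = jωL = j·3.16e+04·0.00179 = 0 + j56.57 Ω
  Z2: Z = jωL = j·3.16e+04·0.002 = 0 + j63.21 Ω
  Z3: Z = jωL = j·3.16e+04·0.00185 = 0 + j58.47 Ω
Step 3 — With the output port shorted to ground, the output series arm Z2 runs from the junction to ground; the shunt arm Z3 also runs from the junction to ground. They appear in parallel: Z3 || Z2 = 0 + j30.37 Ω.
Step 4 — Series with input arm Z1: Z_in = Z1 + (Z3 || Z2) = 0 + j86.94 Ω = 86.94∠90.0° Ω.
Step 5 — Power factor: PF = cos(φ) = Re(Z)/|Z| = 0/86.94 = 0.
Step 6 — Type: Im(Z) = 86.94 ⇒ lagging (phase φ = 90.0°).

PF = 0 (lagging, φ = 90.0°)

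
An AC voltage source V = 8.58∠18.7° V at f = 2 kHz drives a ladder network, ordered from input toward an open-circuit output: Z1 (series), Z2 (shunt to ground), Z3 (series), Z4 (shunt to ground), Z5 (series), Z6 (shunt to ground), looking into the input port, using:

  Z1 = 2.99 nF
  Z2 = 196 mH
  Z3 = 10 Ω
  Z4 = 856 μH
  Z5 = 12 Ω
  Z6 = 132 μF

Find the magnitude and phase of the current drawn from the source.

Step 1 — Angular frequency: ω = 2π·f = 2π·2000 = 1.257e+04 rad/s.
Step 2 — Component impedances:
  Z1: Z = 1/(jωC) = -j/(ω·C) = 0 - j2.661e+04 Ω
  Z2: Z = jωL = j·1.257e+04·0.196 = 0 + j2463 Ω
  Z3: Z = R = 10 Ω
  Z4: Z = jωL = j·1.257e+04·0.000856 = 0 + j10.76 Ω
  Z5: Z = R = 12 Ω
  Z6: Z = 1/(jωC) = -j/(ω·C) = 0 - j0.6029 Ω
Step 3 — Ladder network (open output): work backward from the far end, alternating series and parallel combinations. Z_in = 15.54 - j2.661e+04 Ω = 2.661e+04∠-90.0° Ω.
Step 4 — Source phasor: V = 8.58∠18.7° V = 8.127 + j2.751 V.
Step 5 — Ohm's law: I = V / Z_total = (8.127 + j2.751) / (15.54 - j2.661e+04) = -0.0001032 + j0.0003055 A.
Step 6 — Convert to polar: |I| = 0.0003225 A, ∠I = 108.7°.

I = 0.0003225∠108.7° A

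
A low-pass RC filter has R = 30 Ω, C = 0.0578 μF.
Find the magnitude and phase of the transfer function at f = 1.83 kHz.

Step 1 — Angular frequency: ω = 2π·1830 = 1.15e+04 rad/s.
Step 2 — Transfer function: H(jω) = 1/(1 + jωRC).
Step 3 — Denominator: 1 + jωRC = 1 + j·1.15e+04·30·5.78e-08 = 1 + j0.01994.
Step 4 — H = 0.9996 - j0.01993.
Step 5 — Magnitude: |H| = 0.9998 (-0.0 dB); phase: φ = -1.1°.

|H| = 0.9998 (-0.0 dB), φ = -1.1°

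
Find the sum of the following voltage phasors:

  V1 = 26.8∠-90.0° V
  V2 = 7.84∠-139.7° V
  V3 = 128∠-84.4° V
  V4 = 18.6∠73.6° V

Step 1 — Convert each phasor to rectangular form:
  V1 = 26.8·(cos(-90.0°) + j·sin(-90.0°)) = 0 - j26.8 V
  V2 = 7.84·(cos(-139.7°) + j·sin(-139.7°)) = -5.979 - j5.071 V
  V3 = 128·(cos(-84.4°) + j·sin(-84.4°)) = 12.49 - j127.4 V
  V4 = 18.6·(cos(73.6°) + j·sin(73.6°)) = 5.252 + j17.84 V
Step 2 — Sum components: V_total = 11.76 - j141.4 V.
Step 3 — Convert to polar: |V_total| = 141.9 V, ∠V_total = -85.2°.

V_total = 141.9∠-85.2° V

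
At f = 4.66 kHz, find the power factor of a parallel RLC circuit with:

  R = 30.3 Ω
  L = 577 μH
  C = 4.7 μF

Step 1 — Angular frequency: ω = 2π·f = 2π·4660 = 2.928e+04 rad/s.
Step 2 — Component impedances:
  R: Z = R = 30.3 Ω
  L: Z = jωL = j·2.928e+04·0.000577 = 0 + j16.89 Ω
  C: Z = 1/(jωC) = -j/(ω·C) = 0 - j7.267 Ω
Step 3 — Parallel combination: 1/Z_total = 1/R + 1/L + 1/C; Z_total = 4.559 - j10.83 Ω = 11.75∠-67.2° Ω.
Step 4 — Power factor: PF = cos(φ) = Re(Z)/|Z| = 4.5589/11.753 = 0.3879.
Step 5 — Type: Im(Z) = -10.83 ⇒ leading (phase φ = -67.2°).

PF = 0.3879 (leading, φ = -67.2°)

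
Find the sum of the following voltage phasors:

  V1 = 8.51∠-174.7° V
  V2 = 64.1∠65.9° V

Step 1 — Convert each phasor to rectangular form:
  V1 = 8.51·(cos(-174.7°) + j·sin(-174.7°)) = -8.474 - j0.7861 V
  V2 = 64.1·(cos(65.9°) + j·sin(65.9°)) = 26.17 + j58.51 V
Step 2 — Sum components: V_total = 17.7 + j57.73 V.
Step 3 — Convert to polar: |V_total| = 60.38 V, ∠V_total = 73.0°.

V_total = 60.38∠73.0° V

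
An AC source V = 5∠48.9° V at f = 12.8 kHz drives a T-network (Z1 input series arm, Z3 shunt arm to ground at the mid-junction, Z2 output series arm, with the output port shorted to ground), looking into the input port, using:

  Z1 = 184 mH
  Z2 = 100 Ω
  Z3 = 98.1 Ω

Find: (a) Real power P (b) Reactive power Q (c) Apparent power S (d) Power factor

Step 1 — Angular frequency: ω = 2π·f = 2π·1.28e+04 = 8.042e+04 rad/s.
Step 2 — Component impedances:
  Z1: Z = jωL = j·8.042e+04·0.184 = 0 + j1.48e+04 Ω
  Z2: Z = R = 100 Ω
  Z3: Z = R = 98.1 Ω
Step 3 — With the output port shorted to ground, the output series arm Z2 runs from the junction to ground; the shunt arm Z3 also runs from the junction to ground. They appear in parallel: Z3 || Z2 = 49.52 Ω.
Step 4 — Series with input arm Z1: Z_in = Z1 + (Z3 || Z2) = 49.52 + j1.48e+04 Ω = 1.48e+04∠89.8° Ω.
Step 5 — Source phasor: V = 5∠48.9° V = 3.287 + j3.768 V.
Step 6 — Current: I = V / Z = 0.0002554 - j0.0002213 A = 0.0003379∠-40.9° A.
Step 7 — Complex power: S = V·I* = 5.653e-06 + j0.001689 VA.
Step 8 — Real power: P = Re(S) = 5.653e-06 W.
Step 9 — Reactive power: Q = Im(S) = 0.001689 VAR.
Step 10 — Apparent power: |S| = 0.001689 VA.
Step 11 — Power factor: PF = P/|S| = 0.003346 (lagging).

(a) P = 5.653e-06 W  (b) Q = 0.001689 VAR  (c) S = 0.001689 VA  (d) PF = 0.003346 (lagging)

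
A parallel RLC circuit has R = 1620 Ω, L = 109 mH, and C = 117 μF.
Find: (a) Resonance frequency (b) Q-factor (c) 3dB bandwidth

Step 1 — Resonance: ω₀ = 1/√(LC) = 1/√(0.109·0.000117) = 280 rad/s.
Step 2 — f₀ = ω₀/(2π) = 44.57 Hz.
Step 3 — Parallel Q: Q = R/(ω₀L) = 1620/(280·0.109) = 53.08.
Step 4 — Bandwidth: Δω = ω₀/Q = 5.276 rad/s; BW = Δω/(2π) = 0.8397 Hz.

(a) f₀ = 44.57 Hz  (b) Q = 53.08  (c) BW = 0.8397 Hz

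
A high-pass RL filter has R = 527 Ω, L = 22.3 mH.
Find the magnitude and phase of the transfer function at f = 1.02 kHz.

Step 1 — Angular frequency: ω = 2π·1020 = 6409 rad/s.
Step 2 — Transfer function: H(jω) = jωL/(R + jωL).
Step 3 — Numerator jωL = j·142.9; denominator R + jωL = 527 + j142.9.
Step 4 — H = 0.06851 + j0.2526.
Step 5 — Magnitude: |H| = 0.2617 (-11.6 dB); phase: φ = 74.8°.

|H| = 0.2617 (-11.6 dB), φ = 74.8°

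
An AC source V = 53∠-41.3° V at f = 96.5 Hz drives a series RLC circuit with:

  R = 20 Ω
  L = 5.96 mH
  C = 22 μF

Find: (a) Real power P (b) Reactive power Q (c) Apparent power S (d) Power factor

Step 1 — Angular frequency: ω = 2π·f = 2π·96.5 = 606.3 rad/s.
Step 2 — Component impedances:
  R: Z = R = 20 Ω
  L: Z = jωL = j·606.3·0.00596 = 0 + j3.614 Ω
  C: Z = 1/(jωC) = -j/(ω·C) = 0 - j74.97 Ω
Step 3 — Series combination: Z_total = R + L + C = 20 - j71.35 Ω = 74.1∠-74.3° Ω.
Step 4 — Source phasor: V = 53∠-41.3° V = 39.82 - j34.98 V.
Step 5 — Current: I = V / Z = 0.5995 + j0.39 A = 0.7152∠33.0° A.
Step 6 — Complex power: S = V·I* = 10.23 - j36.5 VA.
Step 7 — Real power: P = Re(S) = 10.23 W.
Step 8 — Reactive power: Q = Im(S) = -36.5 VAR.
Step 9 — Apparent power: |S| = 37.91 VA.
Step 10 — Power factor: PF = P/|S| = 0.2699 (leading).

(a) P = 10.23 W  (b) Q = -36.5 VAR  (c) S = 37.91 VA  (d) PF = 0.2699 (leading)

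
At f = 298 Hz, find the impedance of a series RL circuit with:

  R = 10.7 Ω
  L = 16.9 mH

Step 1 — Angular frequency: ω = 2π·f = 2π·298 = 1872 rad/s.
Step 2 — Component impedances:
  R: Z = R = 10.7 Ω
  L: Z = jωL = j·1872·0.0169 = 0 + j31.64 Ω
Step 3 — Series combination: Z_total = R + L = 10.7 + j31.64 Ω = 33.4∠71.3° Ω.

Z = 10.7 + j31.64 Ω = 33.4∠71.3° Ω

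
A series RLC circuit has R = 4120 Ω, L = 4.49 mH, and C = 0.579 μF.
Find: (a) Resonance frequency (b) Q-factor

Step 1 — Resonance condition Im(Z)=0 gives ω₀ = 1/√(LC).
Step 2 — ω₀ = 1/√(0.00449·5.79e-07) = 1.961e+04 rad/s.
Step 3 — f₀ = ω₀/(2π) = 3121 Hz.
Step 4 — Series Q: Q = ω₀L/R = 1.961e+04·0.00449/4120 = 0.02137.

(a) f₀ = 3121 Hz  (b) Q = 0.02137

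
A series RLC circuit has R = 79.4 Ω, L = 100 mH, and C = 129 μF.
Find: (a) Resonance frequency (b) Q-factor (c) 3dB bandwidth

Step 1 — Resonance: ω₀ = 1/√(LC) = 1/√(0.1·0.000129) = 278.4 rad/s.
Step 2 — f₀ = ω₀/(2π) = 44.31 Hz.
Step 3 — Series Q: Q = ω₀L/R = 278.4·0.1/79.4 = 0.3507.
Step 4 — Bandwidth: Δω = ω₀/Q = 794 rad/s; BW = Δω/(2π) = 126.4 Hz.

(a) f₀ = 44.31 Hz  (b) Q = 0.3507  (c) BW = 126.4 Hz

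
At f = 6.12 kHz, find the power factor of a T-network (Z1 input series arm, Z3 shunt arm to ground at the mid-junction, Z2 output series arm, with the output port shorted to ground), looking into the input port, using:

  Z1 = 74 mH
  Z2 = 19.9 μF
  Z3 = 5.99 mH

Step 1 — Angular frequency: ω = 2π·f = 2π·6120 = 3.845e+04 rad/s.
Step 2 — Component impedances:
  Z1: Z = jωL = j·3.845e+04·0.074 = 0 + j2846 Ω
  Z2: Z = 1/(jωC) = -j/(ω·C) = 0 - j1.307 Ω
  Z3: Z = jωL = j·3.845e+04·0.00599 = 0 + j230.3 Ω
Step 3 — With the output port shorted to ground, the output series arm Z2 runs from the junction to ground; the shunt arm Z3 also runs from the junction to ground. They appear in parallel: Z3 || Z2 = 0 - j1.314 Ω.
Step 4 — Series with input arm Z1: Z_in = Z1 + (Z3 || Z2) = 0 + j2844 Ω = 2844∠90.0° Ω.
Step 5 — Power factor: PF = cos(φ) = Re(Z)/|Z| = 0/2844 = 0.
Step 6 — Type: Im(Z) = 2844 ⇒ lagging (phase φ = 90.0°).

PF = 0 (lagging, φ = 90.0°)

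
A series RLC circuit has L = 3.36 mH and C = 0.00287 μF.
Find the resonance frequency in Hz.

Step 1 — Resonance condition Im(Z)=0 gives ω₀ = 1/√(LC).
Step 2 — ω₀ = 1/√(0.00336·2.87e-09) = 3.22e+05 rad/s.
Step 3 — f₀ = ω₀/(2π) = 5.125e+04 Hz.

f₀ = 5.125e+04 Hz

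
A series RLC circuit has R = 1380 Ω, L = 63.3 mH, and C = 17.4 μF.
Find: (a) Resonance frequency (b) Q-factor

Step 1 — Resonance condition Im(Z)=0 gives ω₀ = 1/√(LC).
Step 2 — ω₀ = 1/√(0.0633·1.74e-05) = 952.8 rad/s.
Step 3 — f₀ = ω₀/(2π) = 151.7 Hz.
Step 4 — Series Q: Q = ω₀L/R = 952.8·0.0633/1380 = 0.04371.

(a) f₀ = 151.7 Hz  (b) Q = 0.04371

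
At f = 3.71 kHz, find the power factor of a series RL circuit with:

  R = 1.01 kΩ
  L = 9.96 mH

Step 1 — Angular frequency: ω = 2π·f = 2π·3710 = 2.331e+04 rad/s.
Step 2 — Component impedances:
  R: Z = R = 1010 Ω
  L: Z = jωL = j·2.331e+04·0.00996 = 0 + j232.2 Ω
Step 3 — Series combination: Z_total = R + L = 1010 + j232.2 Ω = 1036∠12.9° Ω.
Step 4 — Power factor: PF = cos(φ) = Re(Z)/|Z| = 1010/1036.3 = 0.9746.
Step 5 — Type: Im(Z) = 232.2 ⇒ lagging (phase φ = 12.9°).

PF = 0.9746 (lagging, φ = 12.9°)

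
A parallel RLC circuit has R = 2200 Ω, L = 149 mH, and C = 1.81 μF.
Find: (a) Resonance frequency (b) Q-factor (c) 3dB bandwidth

Step 1 — Resonance: ω₀ = 1/√(LC) = 1/√(0.149·1.81e-06) = 1926 rad/s.
Step 2 — f₀ = ω₀/(2π) = 306.5 Hz.
Step 3 — Parallel Q: Q = R/(ω₀L) = 2200/(1926·0.149) = 7.668.
Step 4 — Bandwidth: Δω = ω₀/Q = 251.1 rad/s; BW = Δω/(2π) = 39.97 Hz.

(a) f₀ = 306.5 Hz  (b) Q = 7.668  (c) BW = 39.97 Hz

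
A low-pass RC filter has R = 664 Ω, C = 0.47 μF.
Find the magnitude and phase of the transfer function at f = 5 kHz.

Step 1 — Angular frequency: ω = 2π·5000 = 3.142e+04 rad/s.
Step 2 — Transfer function: H(jω) = 1/(1 + jωRC).
Step 3 — Denominator: 1 + jωRC = 1 + j·3.142e+04·664·4.7e-07 = 1 + j9.804.
Step 4 — H = 0.0103 - j0.1009.
Step 5 — Magnitude: |H| = 0.1015 (-19.9 dB); phase: φ = -84.2°.

|H| = 0.1015 (-19.9 dB), φ = -84.2°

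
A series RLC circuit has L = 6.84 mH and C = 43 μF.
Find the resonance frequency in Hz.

Step 1 — Resonance condition Im(Z)=0 gives ω₀ = 1/√(LC).
Step 2 — ω₀ = 1/√(0.00684·4.3e-05) = 1844 rad/s.
Step 3 — f₀ = ω₀/(2π) = 293.5 Hz.

f₀ = 293.5 Hz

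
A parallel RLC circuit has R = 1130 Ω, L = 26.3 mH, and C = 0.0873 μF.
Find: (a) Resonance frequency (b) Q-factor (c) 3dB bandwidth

Step 1 — Resonance: ω₀ = 1/√(LC) = 1/√(0.0263·8.73e-08) = 2.087e+04 rad/s.
Step 2 — f₀ = ω₀/(2π) = 3322 Hz.
Step 3 — Parallel Q: Q = R/(ω₀L) = 1130/(2.087e+04·0.0263) = 2.059.
Step 4 — Bandwidth: Δω = ω₀/Q = 1.014e+04 rad/s; BW = Δω/(2π) = 1613 Hz.

(a) f₀ = 3322 Hz  (b) Q = 2.059  (c) BW = 1613 Hz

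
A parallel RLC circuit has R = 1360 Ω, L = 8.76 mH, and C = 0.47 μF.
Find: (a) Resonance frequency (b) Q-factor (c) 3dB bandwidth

Step 1 — Resonance: ω₀ = 1/√(LC) = 1/√(0.00876·4.7e-07) = 1.558e+04 rad/s.
Step 2 — f₀ = ω₀/(2π) = 2480 Hz.
Step 3 — Parallel Q: Q = R/(ω₀L) = 1360/(1.558e+04·0.00876) = 9.962.
Step 4 — Bandwidth: Δω = ω₀/Q = 1564 rad/s; BW = Δω/(2π) = 249 Hz.

(a) f₀ = 2480 Hz  (b) Q = 9.962  (c) BW = 249 Hz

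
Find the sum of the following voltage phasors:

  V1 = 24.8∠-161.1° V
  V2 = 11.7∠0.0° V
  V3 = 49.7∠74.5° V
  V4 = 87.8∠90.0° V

Step 1 — Convert each phasor to rectangular form:
  V1 = 24.8·(cos(-161.1°) + j·sin(-161.1°)) = -23.46 - j8.033 V
  V2 = 11.7·(cos(0.0°) + j·sin(0.0°)) = 11.7 V
  V3 = 49.7·(cos(74.5°) + j·sin(74.5°)) = 13.28 + j47.89 V
  V4 = 87.8·(cos(90.0°) + j·sin(90.0°)) = 0 + j87.8 V
Step 2 — Sum components: V_total = 1.519 + j127.7 V.
Step 3 — Convert to polar: |V_total| = 127.7 V, ∠V_total = 89.3°.

V_total = 127.7∠89.3° V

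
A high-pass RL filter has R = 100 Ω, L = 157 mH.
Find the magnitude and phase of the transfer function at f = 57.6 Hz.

Step 1 — Angular frequency: ω = 2π·57.6 = 361.9 rad/s.
Step 2 — Transfer function: H(jω) = jωL/(R + jωL).
Step 3 — Numerator jωL = j·56.82; denominator R + jωL = 100 + j56.82.
Step 4 — H = 0.2441 + j0.4295.
Step 5 — Magnitude: |H| = 0.494 (-6.1 dB); phase: φ = 60.4°.

|H| = 0.494 (-6.1 dB), φ = 60.4°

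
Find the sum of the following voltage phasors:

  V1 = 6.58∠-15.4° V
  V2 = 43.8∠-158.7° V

Step 1 — Convert each phasor to rectangular form:
  V1 = 6.58·(cos(-15.4°) + j·sin(-15.4°)) = 6.344 - j1.747 V
  V2 = 43.8·(cos(-158.7°) + j·sin(-158.7°)) = -40.81 - j15.91 V
Step 2 — Sum components: V_total = -34.46 - j17.66 V.
Step 3 — Convert to polar: |V_total| = 38.72 V, ∠V_total = -152.9°.

V_total = 38.72∠-152.9° V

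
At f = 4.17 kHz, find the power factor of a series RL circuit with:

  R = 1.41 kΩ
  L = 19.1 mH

Step 1 — Angular frequency: ω = 2π·f = 2π·4170 = 2.62e+04 rad/s.
Step 2 — Component impedances:
  R: Z = R = 1410 Ω
  L: Z = jωL = j·2.62e+04·0.0191 = 0 + j500.4 Ω
Step 3 — Series combination: Z_total = R + L = 1410 + j500.4 Ω = 1496∠19.5° Ω.
Step 4 — Power factor: PF = cos(φ) = Re(Z)/|Z| = 1410/1496.2 = 0.9424.
Step 5 — Type: Im(Z) = 500.4 ⇒ lagging (phase φ = 19.5°).

PF = 0.9424 (lagging, φ = 19.5°)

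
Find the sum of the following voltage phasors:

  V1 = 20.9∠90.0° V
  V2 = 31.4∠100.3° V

Step 1 — Convert each phasor to rectangular form:
  V1 = 20.9·(cos(90.0°) + j·sin(90.0°)) = 0 + j20.9 V
  V2 = 31.4·(cos(100.3°) + j·sin(100.3°)) = -5.614 + j30.89 V
Step 2 — Sum components: V_total = -5.614 + j51.79 V.
Step 3 — Convert to polar: |V_total| = 52.1 V, ∠V_total = 96.2°.

V_total = 52.1∠96.2° V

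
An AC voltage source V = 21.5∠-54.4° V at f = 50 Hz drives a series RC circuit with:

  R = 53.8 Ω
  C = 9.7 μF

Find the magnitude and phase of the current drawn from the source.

Step 1 — Angular frequency: ω = 2π·f = 2π·50 = 314.2 rad/s.
Step 2 — Component impedances:
  R: Z = R = 53.8 Ω
  C: Z = 1/(jωC) = -j/(ω·C) = 0 - j328.2 Ω
Step 3 — Series combination: Z_total = R + C = 53.8 - j328.2 Ω = 332.5∠-80.7° Ω.
Step 4 — Source phasor: V = 21.5∠-54.4° V = 12.52 - j17.48 V.
Step 5 — Ohm's law: I = V / Z_total = (12.52 - j17.48) / (53.8 - j328.2) = 0.05797 + j0.02864 A.
Step 6 — Convert to polar: |I| = 0.06465 A, ∠I = 26.3°.

I = 0.06465∠26.3° A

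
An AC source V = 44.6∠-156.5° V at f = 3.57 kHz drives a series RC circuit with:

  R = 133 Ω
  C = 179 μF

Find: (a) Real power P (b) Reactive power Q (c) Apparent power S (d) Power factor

Step 1 — Angular frequency: ω = 2π·f = 2π·3570 = 2.243e+04 rad/s.
Step 2 — Component impedances:
  R: Z = R = 133 Ω
  C: Z = 1/(jωC) = -j/(ω·C) = 0 - j0.2491 Ω
Step 3 — Series combination: Z_total = R + C = 133 - j0.2491 Ω = 133∠-0.1° Ω.
Step 4 — Source phasor: V = 44.6∠-156.5° V = -40.9 - j17.78 V.
Step 5 — Current: I = V / Z = -0.3073 - j0.1343 A = 0.3353∠-156.4° A.
Step 6 — Complex power: S = V·I* = 14.96 - j0.02801 VA.
Step 7 — Real power: P = Re(S) = 14.96 W.
Step 8 — Reactive power: Q = Im(S) = -0.02801 VAR.
Step 9 — Apparent power: |S| = 14.96 VA.
Step 10 — Power factor: PF = P/|S| = 1 (leading).

(a) P = 14.96 W  (b) Q = -0.02801 VAR  (c) S = 14.96 VA  (d) PF = 1 (leading)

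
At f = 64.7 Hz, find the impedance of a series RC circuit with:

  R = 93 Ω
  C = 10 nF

Step 1 — Angular frequency: ω = 2π·f = 2π·64.7 = 406.5 rad/s.
Step 2 — Component impedances:
  R: Z = R = 93 Ω
  C: Z = 1/(jωC) = -j/(ω·C) = 0 - j2.46e+05 Ω
Step 3 — Series combination: Z_total = R + C = 93 - j2.46e+05 Ω = 2.46e+05∠-90.0° Ω.

Z = 93 - j2.46e+05 Ω = 2.46e+05∠-90.0° Ω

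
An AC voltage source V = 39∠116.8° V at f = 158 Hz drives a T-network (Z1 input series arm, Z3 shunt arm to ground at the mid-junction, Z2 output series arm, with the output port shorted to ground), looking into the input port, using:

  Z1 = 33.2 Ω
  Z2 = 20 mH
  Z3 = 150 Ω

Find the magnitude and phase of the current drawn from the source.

Step 1 — Angular frequency: ω = 2π·f = 2π·158 = 992.7 rad/s.
Step 2 — Component impedances:
  Z1: Z = R = 33.2 Ω
  Z2: Z = jωL = j·992.7·0.02 = 0 + j19.85 Ω
  Z3: Z = R = 150 Ω
Step 3 — With the output port shorted to ground, the output series arm Z2 runs from the junction to ground; the shunt arm Z3 also runs from the junction to ground. They appear in parallel: Z3 || Z2 = 2.583 + j19.51 Ω.
Step 4 — Series with input arm Z1: Z_in = Z1 + (Z3 || Z2) = 35.78 + j19.51 Ω = 40.76∠28.6° Ω.
Step 5 — Source phasor: V = 39∠116.8° V = -17.58 + j34.81 V.
Step 6 — Ohm's law: I = V / Z_total = (-17.58 + j34.81) / (35.78 + j19.51) = 0.03013 + j0.9564 A.
Step 7 — Convert to polar: |I| = 0.9569 A, ∠I = 88.2°.

I = 0.9569∠88.2° A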